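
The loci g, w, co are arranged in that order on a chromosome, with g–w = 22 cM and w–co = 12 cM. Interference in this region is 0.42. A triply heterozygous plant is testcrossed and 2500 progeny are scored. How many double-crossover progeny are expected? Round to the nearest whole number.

38

Map distances give recombination frequencies of 0.220 and 0.120 for the two intervals.
With interference 0.42 (so coincidence = 0.58), expected double-crossover frequency = 0.220 × 0.120 × 0.58 = 0.01531.
Expected number = 0.01531 × 2500 = 38.28 ≈ 38.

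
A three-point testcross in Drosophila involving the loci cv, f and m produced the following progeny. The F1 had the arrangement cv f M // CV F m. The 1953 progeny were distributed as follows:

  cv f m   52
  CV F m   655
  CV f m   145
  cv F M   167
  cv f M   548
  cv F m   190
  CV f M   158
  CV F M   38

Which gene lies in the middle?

The two rarest classes, cv f m and CV F M, are the double crossovers. Comparing them with the parentals, only the m allele has switched, so m is the middle locus and the order is cv – m – f.

m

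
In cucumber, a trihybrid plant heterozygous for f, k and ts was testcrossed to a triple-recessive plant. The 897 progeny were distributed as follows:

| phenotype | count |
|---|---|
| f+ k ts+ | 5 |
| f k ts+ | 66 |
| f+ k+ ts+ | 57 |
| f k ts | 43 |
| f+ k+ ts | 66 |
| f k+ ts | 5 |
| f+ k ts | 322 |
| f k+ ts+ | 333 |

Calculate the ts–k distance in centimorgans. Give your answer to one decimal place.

15.8 centimorgans

The two most frequent reciprocal classes, f k+ ts+ and f+ k ts, are the parental types, so the F1 was f k+ ts+ / f+ k ts.
The two rarest classes, f k+ ts and f+ k ts+, are the double crossovers. Comparing them with the parentals, only the ts allele has switched, so ts is the middle locus and the order is k – ts – f.
Crossovers in the k–ts interval produce the single-crossover classes f k ts+ and f+ k+ ts (66 + 66 = 132) plus the double crossovers (10).
RF(k–ts) = (132 + 10) / 897 = 142/897 = 0.1583 → 15.8 centimorgans.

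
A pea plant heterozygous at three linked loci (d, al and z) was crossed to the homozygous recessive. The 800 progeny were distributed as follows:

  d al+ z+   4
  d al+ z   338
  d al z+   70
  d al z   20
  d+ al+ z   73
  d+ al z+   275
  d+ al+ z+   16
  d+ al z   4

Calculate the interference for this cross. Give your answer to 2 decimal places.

0.04

The two most frequent reciprocal classes, d al+ z and d+ al z+, are the parental types, so the F1 was d al+ z / d+ al z+.
The two rarest classes, d al+ z+ and d+ al z, are the double crossovers. Comparing them with the parentals, only the z allele has switched, so z is the middle locus and the order is d – z – al.
d–z: (143 + 8)/800 = 0.1888; z–al: (36 + 8)/800 = 0.0550.
Expected DCO frequency = 0.1888 × 0.0550 ≈ 0.01038; observed = 8/800 ≈ 0.01000.
Coefficient of coincidence = 0.01000/0.01038 ≈ 0.96; interference = 1 − 0.96 = 0.04.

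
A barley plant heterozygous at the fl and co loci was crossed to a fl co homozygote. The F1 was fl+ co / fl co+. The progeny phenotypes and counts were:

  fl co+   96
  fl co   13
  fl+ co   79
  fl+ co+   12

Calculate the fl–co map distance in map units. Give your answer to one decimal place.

12.5 map units

The recombinant classes are fl+ co+ and fl co: 12 + 13 = 25.
Recombination frequency = 25/200 = 0.1250 ≈ 12.5%, i.e. 12.5 map units.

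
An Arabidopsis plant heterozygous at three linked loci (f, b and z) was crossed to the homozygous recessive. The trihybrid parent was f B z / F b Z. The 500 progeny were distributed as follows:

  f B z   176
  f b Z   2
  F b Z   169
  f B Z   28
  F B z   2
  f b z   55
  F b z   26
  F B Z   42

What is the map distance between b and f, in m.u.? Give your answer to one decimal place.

The two rarest classes, F B z and f b Z, are the double crossovers. Comparing them with the parentals, only the f allele has switched, so f is the middle locus and the order is z – f – b.
Crossovers in the f–b interval produce the single-crossover classes f b z and F B Z (55 + 42 = 97) plus the double crossovers (4).
RF(f–b) = (97 + 4) / 500 = 101/500 = 0.2020 → 20.2 m.u.

20.2 m.u.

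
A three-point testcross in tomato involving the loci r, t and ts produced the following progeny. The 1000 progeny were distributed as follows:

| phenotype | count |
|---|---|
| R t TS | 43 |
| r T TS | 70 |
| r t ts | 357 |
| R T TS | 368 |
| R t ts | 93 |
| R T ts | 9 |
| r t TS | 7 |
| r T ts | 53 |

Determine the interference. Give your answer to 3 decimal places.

The two most frequent reciprocal classes, r t ts and R T TS, are the parental types, so the F1 was r t ts / R T TS.
The two rarest classes, r t TS and R T ts, are the double crossovers. Comparing them with the parentals, only the ts allele has switched, so ts is the middle locus and the order is t – ts – r.
t–ts: (96 + 16)/1000 = 0.1120; ts–r: (163 + 16)/1000 = 0.1790.
Expected DCO frequency = 0.1120 × 0.1790 ≈ 0.02005; observed = 16/1000 ≈ 0.01600.
Coefficient of coincidence = 0.01600/0.02005 ≈ 0.798; interference = 1 − 0.798 = 0.202.

0.202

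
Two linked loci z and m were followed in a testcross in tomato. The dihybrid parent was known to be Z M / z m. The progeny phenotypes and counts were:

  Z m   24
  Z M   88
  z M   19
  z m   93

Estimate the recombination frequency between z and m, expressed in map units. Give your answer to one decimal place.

19.2 map units

The recombinant classes are Z m and z M: 24 + 19 = 43.
Recombination frequency = 43/224 = 0.1920 ≈ 19.2%, i.e. 19.2 map units.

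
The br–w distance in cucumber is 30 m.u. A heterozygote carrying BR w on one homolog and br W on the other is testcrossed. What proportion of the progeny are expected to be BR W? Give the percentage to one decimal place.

A map distance of 30 m.u. corresponds to a recombination frequency of 0.300.
The F1 is BR w / br W, so BR W is a recombinant gamete class with expected frequency r/2 = 0.300/2 = 0.1500.
That is 0.1500 = 15.0% of the progeny.

15.0%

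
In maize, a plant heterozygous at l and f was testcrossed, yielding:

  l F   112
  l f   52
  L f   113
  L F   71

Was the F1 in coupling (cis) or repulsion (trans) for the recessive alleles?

The two most frequent classes are L f (113) and l F (112); these are the parental (non-recombinant) types.
So the F1 carried L f on one chromosome and l F on the other — the recessive alleles are on opposite chromosomes (trans / repulsion).

trans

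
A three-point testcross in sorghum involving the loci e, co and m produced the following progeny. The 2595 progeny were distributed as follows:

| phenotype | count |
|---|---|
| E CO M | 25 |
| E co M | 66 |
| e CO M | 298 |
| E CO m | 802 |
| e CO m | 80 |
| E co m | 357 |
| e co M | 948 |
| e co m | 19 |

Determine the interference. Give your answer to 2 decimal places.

0.14

The two most frequent reciprocal classes, E CO m and e co M, are the parental types, so the F1 was E CO m / e co M.
The two rarest classes, E CO M and e co m, are the double crossovers. Comparing them with the parentals, only the m allele has switched, so m is the middle locus and the order is co – m – e.
co–m: (655 + 44)/2595 = 0.2694; m–e: (146 + 44)/2595 = 0.0732.
Expected DCO frequency = 0.2694 × 0.0732 ≈ 0.01972; observed = 44/2595 ≈ 0.01696.
Coefficient of coincidence = 0.01696/0.01972 ≈ 0.86; interference = 1 − 0.86 = 0.14.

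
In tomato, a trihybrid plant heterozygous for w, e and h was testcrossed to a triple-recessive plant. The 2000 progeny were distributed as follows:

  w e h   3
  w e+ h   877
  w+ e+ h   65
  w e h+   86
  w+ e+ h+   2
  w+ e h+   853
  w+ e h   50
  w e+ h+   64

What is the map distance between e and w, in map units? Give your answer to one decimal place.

7.8 map units

The two most frequent reciprocal classes, w+ e h+ and w e+ h, are the parental types, so the F1 was w+ e h+ / w e+ h.
The two rarest classes, w+ e+ h+ and w e h, are the double crossovers. Comparing them with the parentals, only the e allele has switched, so e is the middle locus and the order is h – e – w.
Crossovers in the e–w interval produce the single-crossover classes w e h+ and w+ e+ h (86 + 65 = 151) plus the double crossovers (5).
RF(e–w) = (151 + 5) / 2000 = 156/2000 = 0.0780 → 7.8 map units.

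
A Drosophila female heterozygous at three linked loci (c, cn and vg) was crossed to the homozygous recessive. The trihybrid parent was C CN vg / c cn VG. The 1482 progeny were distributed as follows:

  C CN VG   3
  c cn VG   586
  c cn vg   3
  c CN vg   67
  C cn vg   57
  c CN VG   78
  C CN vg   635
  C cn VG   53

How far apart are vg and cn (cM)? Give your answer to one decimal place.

9.5 cM

The two rarest classes, C CN VG and c cn vg, are the double crossovers. Comparing them with the parentals, only the vg allele has switched, so vg is the middle locus and the order is cn – vg – c.
Crossovers in the cn–vg interval produce the single-crossover classes C cn vg and c CN VG (57 + 78 = 135) plus the double crossovers (6).
RF(cn–vg) = (135 + 6) / 1482 = 141/1482 = 0.0951 → 9.5 cM.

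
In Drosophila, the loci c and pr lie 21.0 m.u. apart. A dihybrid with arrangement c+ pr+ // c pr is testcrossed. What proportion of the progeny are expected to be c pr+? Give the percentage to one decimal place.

A map distance of 21.0 m.u. corresponds to a recombination frequency of 0.210.
The F1 is c+ pr+ / c pr, so c pr+ is a recombinant gamete class with expected frequency r/2 = 0.210/2 = 0.1050.
That is 0.1050 = 10.5% of the progeny.

10.5%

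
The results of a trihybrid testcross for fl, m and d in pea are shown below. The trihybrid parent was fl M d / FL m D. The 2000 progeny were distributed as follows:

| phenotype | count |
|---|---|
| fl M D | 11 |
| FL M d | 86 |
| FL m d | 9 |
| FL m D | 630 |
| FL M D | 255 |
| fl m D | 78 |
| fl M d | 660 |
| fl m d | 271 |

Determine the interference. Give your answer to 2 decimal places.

0.60

The two rarest classes, fl M D and FL m d, are the double crossovers. Comparing them with the parentals, only the d allele has switched, so d is the middle locus and the order is m – d – fl.
m–d: (526 + 20)/2000 = 0.2730; d–fl: (164 + 20)/2000 = 0.0920.
Expected DCO frequency = 0.2730 × 0.0920 ≈ 0.02512; observed = 20/2000 ≈ 0.01000.
Coefficient of coincidence = 0.01000/0.02512 ≈ 0.40; interference = 1 − 0.40 = 0.60.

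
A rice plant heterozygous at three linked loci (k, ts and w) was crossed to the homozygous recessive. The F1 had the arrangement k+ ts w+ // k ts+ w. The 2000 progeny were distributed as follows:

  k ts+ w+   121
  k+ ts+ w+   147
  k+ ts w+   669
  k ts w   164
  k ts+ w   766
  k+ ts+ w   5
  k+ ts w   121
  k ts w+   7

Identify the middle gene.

The two rarest classes, k ts w+ and k+ ts+ w, are the double crossovers. Comparing them with the parentals, only the k allele has switched, so k is the middle locus and the order is ts – k – w.

k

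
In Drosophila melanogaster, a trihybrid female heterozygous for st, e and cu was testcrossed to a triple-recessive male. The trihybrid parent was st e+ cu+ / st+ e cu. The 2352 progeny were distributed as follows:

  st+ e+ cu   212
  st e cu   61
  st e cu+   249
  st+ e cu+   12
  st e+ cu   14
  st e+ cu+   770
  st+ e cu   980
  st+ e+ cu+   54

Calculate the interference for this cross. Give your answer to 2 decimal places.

The two rarest classes, st e+ cu and st+ e cu+, are the double crossovers. Comparing them with the parentals, only the cu allele has switched, so cu is the middle locus and the order is e – cu – st.
e–cu: (461 + 26)/2352 = 0.2071; cu–st: (115 + 26)/2352 = 0.0599.
Expected DCO frequency = 0.2071 × 0.0599 ≈ 0.01241; observed = 26/2352 ≈ 0.01105.
Coefficient of coincidence = 0.01105/0.01241 ≈ 0.89; interference = 1 − 0.89 = 0.11.

0.11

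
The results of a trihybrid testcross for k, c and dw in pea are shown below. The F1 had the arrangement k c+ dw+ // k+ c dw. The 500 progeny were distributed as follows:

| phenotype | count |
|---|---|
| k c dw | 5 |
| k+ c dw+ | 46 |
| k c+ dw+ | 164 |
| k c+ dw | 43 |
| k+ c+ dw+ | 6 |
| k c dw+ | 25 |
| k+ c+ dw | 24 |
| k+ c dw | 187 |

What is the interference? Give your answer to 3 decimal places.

0.083

The two rarest classes, k+ c+ dw+ and k c dw, are the double crossovers. Comparing them with the parentals, only the k allele has switched, so k is the middle locus and the order is dw – k – c.
dw–k: (89 + 11)/500 = 0.2000; k–c: (49 + 11)/500 = 0.1200.
Expected DCO frequency = 0.2000 × 0.1200 ≈ 0.02400; observed = 11/500 ≈ 0.02200.
Coefficient of coincidence = 0.02200/0.02400 ≈ 0.917; interference = 1 − 0.917 = 0.083.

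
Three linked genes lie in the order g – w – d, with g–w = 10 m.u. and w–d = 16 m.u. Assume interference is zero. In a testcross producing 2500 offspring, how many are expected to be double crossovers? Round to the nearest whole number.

Map distances give recombination frequencies of 0.100 and 0.160 for the two intervals.
With no interference, expected double-crossover frequency = 0.100 × 0.160 = 0.01600.
Expected number = 0.01600 × 2500 = 40.00 ≈ 40.

40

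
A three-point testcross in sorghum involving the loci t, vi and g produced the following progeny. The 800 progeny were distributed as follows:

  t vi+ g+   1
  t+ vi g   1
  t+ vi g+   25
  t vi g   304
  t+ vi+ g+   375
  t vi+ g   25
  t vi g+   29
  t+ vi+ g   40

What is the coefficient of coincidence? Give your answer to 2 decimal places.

The two most frequent reciprocal classes, t vi g and t+ vi+ g+, are the parental types, so the F1 was t vi g / t+ vi+ g+.
The two rarest classes, t+ vi g and t vi+ g+, are the double crossovers. Comparing them with the parentals, only the t allele has switched, so t is the middle locus and the order is g – t – vi.
g–t: (69 + 2)/800 = 0.0887; t–vi: (50 + 2)/800 = 0.0650.
Expected DCO frequency = 0.0887 × 0.0650 ≈ 0.00577; observed = 2/800 ≈ 0.00250.
Coefficient of coincidence = 0.00250/0.00577 ≈ 0.43.

0.43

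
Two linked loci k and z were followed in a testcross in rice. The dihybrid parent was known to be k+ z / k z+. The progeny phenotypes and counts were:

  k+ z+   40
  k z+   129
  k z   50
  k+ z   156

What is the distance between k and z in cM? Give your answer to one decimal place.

The recombinant classes are k+ z+ and k z: 40 + 50 = 90.
Recombination frequency = 90/375 = 0.2400 ≈ 24.0%, i.e. 24.0 cM.

24.0 cM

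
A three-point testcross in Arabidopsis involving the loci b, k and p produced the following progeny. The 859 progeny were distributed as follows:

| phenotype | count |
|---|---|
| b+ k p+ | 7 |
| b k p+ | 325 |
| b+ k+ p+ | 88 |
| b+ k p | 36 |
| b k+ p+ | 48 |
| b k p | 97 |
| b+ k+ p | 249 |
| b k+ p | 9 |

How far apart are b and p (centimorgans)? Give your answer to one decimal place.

23.4 centimorgans

The two most frequent reciprocal classes, b k p+ and b+ k+ p, are the parental types, so the F1 was b k p+ / b+ k+ p.
The two rarest classes, b+ k p+ and b k+ p, are the double crossovers. Comparing them with the parentals, only the b allele has switched, so b is the middle locus and the order is p – b – k.
Crossovers in the p–b interval produce the single-crossover classes b k p and b+ k+ p+ (97 + 88 = 185) plus the double crossovers (16).
RF(p–b) = (185 + 16) / 859 = 201/859 = 0.2340 → 23.4 centimorgans.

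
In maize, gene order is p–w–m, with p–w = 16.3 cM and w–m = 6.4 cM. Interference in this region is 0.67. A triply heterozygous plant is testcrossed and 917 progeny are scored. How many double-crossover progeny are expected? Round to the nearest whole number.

Map distances give recombination frequencies of 0.163 and 0.064 for the two intervals.
With interference 0.67 (so coincidence = 0.33), expected double-crossover frequency = 0.163 × 0.064 × 0.33 = 0.00344.
Expected number = 0.00344 × 917 = 3.16 ≈ 3.

3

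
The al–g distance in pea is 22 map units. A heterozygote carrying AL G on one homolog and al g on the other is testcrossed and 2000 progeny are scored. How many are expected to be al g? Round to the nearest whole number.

780

A map distance of 22 map units corresponds to a recombination frequency of 0.220.
The F1 is AL G / al g, so al g is a parental gamete class with expected frequency (1 − r)/2 = 0.780/2 = 0.3900.
Expected number = 0.3900 × 2000 = 780.00 ≈ 780.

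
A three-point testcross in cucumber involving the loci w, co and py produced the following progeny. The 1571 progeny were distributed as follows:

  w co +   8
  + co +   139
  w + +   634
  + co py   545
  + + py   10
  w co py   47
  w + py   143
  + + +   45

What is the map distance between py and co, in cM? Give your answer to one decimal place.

19.1 cM

The two most frequent reciprocal classes, + co py and w + +, are the parental types, so the F1 was + co py / w + +.
The two rarest classes, + + py and w co +, are the double crossovers. Comparing them with the parentals, only the co allele has switched, so co is the middle locus and the order is py – co – w.
Crossovers in the py–co interval produce the single-crossover classes + co + and w + py (139 + 143 = 282) plus the double crossovers (18).
RF(py–co) = (282 + 18) / 1571 = 300/1571 = 0.1910 → 19.1 cM.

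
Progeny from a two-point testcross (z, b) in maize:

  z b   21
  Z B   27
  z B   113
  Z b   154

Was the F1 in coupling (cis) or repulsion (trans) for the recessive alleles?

The two most frequent classes are Z b (154) and z B (113); these are the parental (non-recombinant) types.
So the F1 carried Z b on one chromosome and z B on the other — the recessive alleles are on opposite chromosomes (trans / repulsion).

trans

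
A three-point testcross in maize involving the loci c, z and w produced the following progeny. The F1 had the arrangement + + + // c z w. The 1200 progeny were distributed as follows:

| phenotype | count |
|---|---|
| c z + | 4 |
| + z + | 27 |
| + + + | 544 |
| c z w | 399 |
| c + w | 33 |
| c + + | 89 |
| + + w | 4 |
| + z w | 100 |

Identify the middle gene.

w

The two rarest classes, + + w and c z +, are the double crossovers. Comparing them with the parentals, only the w allele has switched, so w is the middle locus and the order is c – w – z.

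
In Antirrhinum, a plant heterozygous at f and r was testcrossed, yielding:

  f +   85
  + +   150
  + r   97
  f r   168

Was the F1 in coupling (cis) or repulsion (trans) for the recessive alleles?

The two most frequent classes are + + (150) and f r (168); these are the parental (non-recombinant) types.
So the F1 carried + + on one chromosome and f r on the other — the recessive alleles are on the same chromosome (cis / coupling).

cis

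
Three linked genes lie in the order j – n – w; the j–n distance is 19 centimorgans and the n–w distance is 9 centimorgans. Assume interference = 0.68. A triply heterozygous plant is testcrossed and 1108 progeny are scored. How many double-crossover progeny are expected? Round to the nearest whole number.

Map distances give recombination frequencies of 0.190 and 0.090 for the two intervals.
With interference 0.68 (so coincidence = 0.32), expected double-crossover frequency = 0.190 × 0.090 × 0.32 = 0.00547.
Expected number = 0.00547 × 1108 = 6.06 ≈ 6.

6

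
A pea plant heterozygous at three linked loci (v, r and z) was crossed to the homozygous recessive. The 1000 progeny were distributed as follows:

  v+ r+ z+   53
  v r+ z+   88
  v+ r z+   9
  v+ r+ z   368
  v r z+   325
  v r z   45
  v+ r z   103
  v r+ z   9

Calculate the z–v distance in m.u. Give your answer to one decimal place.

The two most frequent reciprocal classes, v r z+ and v+ r+ z, are the parental types, so the F1 was v r z+ / v+ r+ z.
The two rarest classes, v+ r z+ and v r+ z, are the double crossovers. Comparing them with the parentals, only the v allele has switched, so v is the middle locus and the order is r – v – z.
Crossovers in the v–z interval produce the single-crossover classes v r z and v+ r+ z+ (45 + 53 = 98) plus the double crossovers (18).
RF(v–z) = (98 + 18) / 1000 = 116/1000 = 0.1160 → 11.6 m.u.

11.6 m.u.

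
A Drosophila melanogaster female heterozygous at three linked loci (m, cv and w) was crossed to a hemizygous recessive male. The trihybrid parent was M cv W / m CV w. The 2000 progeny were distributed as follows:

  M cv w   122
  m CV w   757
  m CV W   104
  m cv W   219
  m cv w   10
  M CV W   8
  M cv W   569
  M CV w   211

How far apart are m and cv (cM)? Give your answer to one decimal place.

22.4 cM

The two rarest classes, M CV W and m cv w, are the double crossovers. Comparing them with the parentals, only the cv allele has switched, so cv is the middle locus and the order is m – cv – w.
Crossovers in the m–cv interval produce the single-crossover classes m cv W and M CV w (219 + 211 = 430) plus the double crossovers (18).
RF(m–cv) = (430 + 18) / 2000 = 448/2000 = 0.2240 → 22.4 cM.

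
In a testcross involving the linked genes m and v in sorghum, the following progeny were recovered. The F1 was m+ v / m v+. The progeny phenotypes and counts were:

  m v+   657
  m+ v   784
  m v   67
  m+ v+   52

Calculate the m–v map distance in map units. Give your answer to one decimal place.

7.6 map units

The recombinant classes are m+ v+ and m v: 52 + 67 = 119.
Recombination frequency = 119/1560 = 0.0763 ≈ 7.6%, i.e. 7.6 map units.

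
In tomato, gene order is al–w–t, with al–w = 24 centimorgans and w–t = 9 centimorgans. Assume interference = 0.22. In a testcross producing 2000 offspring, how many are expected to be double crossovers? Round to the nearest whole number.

Map distances give recombination frequencies of 0.240 and 0.090 for the two intervals.
With interference 0.22 (so coincidence = 0.78), expected double-crossover frequency = 0.240 × 0.090 × 0.78 = 0.01685.
Expected number = 0.01685 × 2000 = 33.70 ≈ 34.

34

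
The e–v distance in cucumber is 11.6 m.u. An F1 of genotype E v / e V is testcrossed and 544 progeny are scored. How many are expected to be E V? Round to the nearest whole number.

A map distance of 11.6 m.u. corresponds to a recombination frequency of 0.116.
The F1 is E v / e V, so E V is a recombinant gamete class with expected frequency r/2 = 0.116/2 = 0.0580.
Expected number = 0.0580 × 544 = 31.55 ≈ 32.

32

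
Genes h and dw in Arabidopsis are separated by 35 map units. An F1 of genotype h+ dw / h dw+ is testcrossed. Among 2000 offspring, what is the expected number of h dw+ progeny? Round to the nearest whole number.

A map distance of 35 map units corresponds to a recombination frequency of 0.350.
The F1 is h+ dw / h dw+, so h dw+ is a parental gamete class with expected frequency (1 − r)/2 = 0.650/2 = 0.3250.
Expected number = 0.3250 × 2000 = 650.00 ≈ 650.

650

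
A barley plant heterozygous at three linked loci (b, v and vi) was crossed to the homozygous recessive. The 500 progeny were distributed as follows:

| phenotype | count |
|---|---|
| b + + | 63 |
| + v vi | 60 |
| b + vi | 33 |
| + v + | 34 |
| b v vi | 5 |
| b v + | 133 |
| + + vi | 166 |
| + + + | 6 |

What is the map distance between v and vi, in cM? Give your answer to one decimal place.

The two most frequent reciprocal classes, + + vi and b v +, are the parental types, so the F1 was + + vi / b v +.
The two rarest classes, + + + and b v vi, are the double crossovers. Comparing them with the parentals, only the vi allele has switched, so vi is the middle locus and the order is v – vi – b.
Crossovers in the v–vi interval produce the single-crossover classes + v vi and b + + (60 + 63 = 123) plus the double crossovers (11).
RF(v–vi) = (123 + 11) / 500 = 134/500 = 0.2680 → 26.8 cM.

26.8 cM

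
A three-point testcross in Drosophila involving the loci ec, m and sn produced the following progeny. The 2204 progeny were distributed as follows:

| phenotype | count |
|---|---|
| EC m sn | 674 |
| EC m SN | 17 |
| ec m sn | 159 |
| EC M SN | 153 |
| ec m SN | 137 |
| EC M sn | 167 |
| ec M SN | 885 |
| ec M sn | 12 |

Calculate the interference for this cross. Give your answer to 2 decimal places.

0.44

The two most frequent reciprocal classes, ec M SN and EC m sn, are the parental types, so the F1 was ec M SN / EC m sn.
The two rarest classes, ec M sn and EC m SN, are the double crossovers. Comparing them with the parentals, only the sn allele has switched, so sn is the middle locus and the order is ec – sn – m.
ec–sn: (312 + 29)/2204 = 0.1547; sn–m: (304 + 29)/2204 = 0.1511.
Expected DCO frequency = 0.1547 × 0.1511 ≈ 0.02338; observed = 29/2204 ≈ 0.01316.
Coefficient of coincidence = 0.01316/0.02338 ≈ 0.56; interference = 1 − 0.56 = 0.44.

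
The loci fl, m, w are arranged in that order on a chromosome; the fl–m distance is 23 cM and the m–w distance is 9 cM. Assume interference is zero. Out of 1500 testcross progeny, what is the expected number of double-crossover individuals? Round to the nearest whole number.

Map distances give recombination frequencies of 0.230 and 0.090 for the two intervals.
With no interference, expected double-crossover frequency = 0.230 × 0.090 = 0.02070.
Expected number = 0.02070 × 1500 = 31.05 ≈ 31.

31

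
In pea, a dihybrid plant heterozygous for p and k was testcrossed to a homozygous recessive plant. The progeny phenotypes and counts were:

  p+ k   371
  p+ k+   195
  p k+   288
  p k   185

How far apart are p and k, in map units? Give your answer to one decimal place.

36.6 map units

The two most frequent classes, p+ k (371) and p k+ (288), are the parental types, so the F1 was p+ k / p k+.
The recombinant classes are p+ k+ and p k: 195 + 185 = 380.
Recombination frequency = 380/1039 = 0.3657 ≈ 36.6%, i.e. 36.6 map units.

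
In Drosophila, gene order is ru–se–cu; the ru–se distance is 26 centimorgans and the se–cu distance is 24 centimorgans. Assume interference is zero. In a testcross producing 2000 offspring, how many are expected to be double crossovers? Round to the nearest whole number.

Map distances give recombination frequencies of 0.260 and 0.240 for the two intervals.
With no interference, expected double-crossover frequency = 0.260 × 0.240 = 0.06240.
Expected number = 0.06240 × 2000 = 124.80 ≈ 125.

125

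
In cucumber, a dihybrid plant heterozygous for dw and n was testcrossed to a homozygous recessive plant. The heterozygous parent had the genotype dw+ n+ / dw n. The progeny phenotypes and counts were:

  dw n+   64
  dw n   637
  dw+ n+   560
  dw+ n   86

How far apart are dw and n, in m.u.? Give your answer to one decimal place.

The recombinant classes are dw+ n and dw n+: 86 + 64 = 150.
Recombination frequency = 150/1347 = 0.1114 ≈ 11.1%, i.e. 11.1 m.u.

11.1 m.u.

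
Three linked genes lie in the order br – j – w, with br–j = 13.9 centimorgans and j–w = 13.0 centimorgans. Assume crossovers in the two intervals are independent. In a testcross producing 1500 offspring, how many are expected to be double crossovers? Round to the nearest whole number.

27

Map distances give recombination frequencies of 0.139 and 0.130 for the two intervals.
With no interference, expected double-crossover frequency = 0.139 × 0.130 = 0.01807.
Expected number = 0.01807 × 1500 = 27.11 ≈ 27.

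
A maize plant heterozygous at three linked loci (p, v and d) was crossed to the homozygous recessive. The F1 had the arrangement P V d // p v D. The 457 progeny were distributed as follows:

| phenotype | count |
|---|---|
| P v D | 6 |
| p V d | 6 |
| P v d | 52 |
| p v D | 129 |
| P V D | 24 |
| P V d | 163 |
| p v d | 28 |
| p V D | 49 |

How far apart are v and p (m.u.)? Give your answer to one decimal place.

The two rarest classes, p V d and P v D, are the double crossovers. Comparing them with the parentals, only the p allele has switched, so p is the middle locus and the order is v – p – d.
Crossovers in the v–p interval produce the single-crossover classes P v d and p V D (52 + 49 = 101) plus the double crossovers (12).
RF(v–p) = (101 + 12) / 457 = 113/457 = 0.2473 → 24.7 m.u.

24.7 m.u.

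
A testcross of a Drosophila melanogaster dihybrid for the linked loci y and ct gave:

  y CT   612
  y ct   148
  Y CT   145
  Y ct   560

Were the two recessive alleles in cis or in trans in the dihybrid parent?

The two most frequent classes are Y ct (560) and y CT (612); these are the parental (non-recombinant) types.
So the F1 carried Y ct on one chromosome and y CT on the other — the recessive alleles are on opposite chromosomes (trans / repulsion).

trans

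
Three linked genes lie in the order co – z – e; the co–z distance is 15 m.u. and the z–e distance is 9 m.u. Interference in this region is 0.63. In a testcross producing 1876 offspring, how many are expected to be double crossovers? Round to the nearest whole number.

Map distances give recombination frequencies of 0.150 and 0.090 for the two intervals.
With interference 0.63 (so coincidence = 0.37), expected double-crossover frequency = 0.150 × 0.090 × 0.37 = 0.00500.
Expected number = 0.00500 × 1876 = 9.37 ≈ 9.

9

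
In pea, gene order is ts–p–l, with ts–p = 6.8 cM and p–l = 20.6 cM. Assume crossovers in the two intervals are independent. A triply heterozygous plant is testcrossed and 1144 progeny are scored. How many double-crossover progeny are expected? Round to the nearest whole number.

Map distances give recombination frequencies of 0.068 and 0.206 for the two intervals.
With no interference, expected double-crossover frequency = 0.068 × 0.206 = 0.01401.
Expected number = 0.01401 × 1144 = 16.03 ≈ 16.

16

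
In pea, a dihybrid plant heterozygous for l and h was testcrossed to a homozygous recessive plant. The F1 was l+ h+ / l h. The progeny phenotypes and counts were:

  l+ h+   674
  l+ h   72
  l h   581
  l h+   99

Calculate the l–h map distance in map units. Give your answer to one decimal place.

The recombinant classes are l+ h and l h+: 72 + 99 = 171.
Recombination frequency = 171/1426 = 0.1199 ≈ 12.0%, i.e. 12.0 map units.

12.0 map units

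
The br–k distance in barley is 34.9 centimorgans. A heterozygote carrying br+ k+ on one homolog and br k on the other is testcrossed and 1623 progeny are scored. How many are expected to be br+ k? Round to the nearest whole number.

A map distance of 34.9 centimorgans corresponds to a recombination frequency of 0.349.
The F1 is br+ k+ / br k, so br+ k is a recombinant gamete class with expected frequency r/2 = 0.349/2 = 0.1745.
Expected number = 0.1745 × 1623 = 283.21 ≈ 283.

283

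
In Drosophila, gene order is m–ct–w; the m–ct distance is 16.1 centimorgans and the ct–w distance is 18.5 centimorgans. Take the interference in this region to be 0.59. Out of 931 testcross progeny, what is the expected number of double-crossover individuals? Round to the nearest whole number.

Map distances give recombination frequencies of 0.161 and 0.185 for the two intervals.
With interference 0.59 (so coincidence = 0.41), expected double-crossover frequency = 0.161 × 0.185 × 0.41 = 0.01221.
Expected number = 0.01221 × 931 = 11.37 ≈ 11.

11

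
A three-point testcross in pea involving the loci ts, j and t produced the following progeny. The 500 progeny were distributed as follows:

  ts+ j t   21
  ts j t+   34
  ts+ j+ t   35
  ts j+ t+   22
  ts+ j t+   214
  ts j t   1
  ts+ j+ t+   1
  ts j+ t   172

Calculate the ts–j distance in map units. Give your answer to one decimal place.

The two most frequent reciprocal classes, ts+ j t+ and ts j+ t, are the parental types, so the F1 was ts+ j t+ / ts j+ t.
The two rarest classes, ts+ j+ t+ and ts j t, are the double crossovers. Comparing them with the parentals, only the j allele has switched, so j is the middle locus and the order is t – j – ts.
Crossovers in the j–ts interval produce the single-crossover classes ts j t+ and ts+ j+ t (34 + 35 = 69) plus the double crossovers (2).
RF(j–ts) = (69 + 2) / 500 = 71/500 = 0.1420 → 14.2 map units.

14.2 map units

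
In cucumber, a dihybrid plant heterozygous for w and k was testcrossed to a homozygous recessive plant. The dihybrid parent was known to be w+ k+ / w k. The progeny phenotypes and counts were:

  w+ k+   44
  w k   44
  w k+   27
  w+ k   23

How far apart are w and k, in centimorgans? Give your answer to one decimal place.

36.2 centimorgans

The recombinant classes are w+ k and w k+: 23 + 27 = 50.
Recombination frequency = 50/138 = 0.3623 ≈ 36.2%, i.e. 36.2 centimorgans.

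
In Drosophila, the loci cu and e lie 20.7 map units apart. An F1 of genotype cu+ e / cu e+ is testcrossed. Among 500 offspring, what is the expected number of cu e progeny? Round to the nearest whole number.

A map distance of 20.7 map units corresponds to a recombination frequency of 0.207.
The F1 is cu+ e / cu e+, so cu e is a recombinant gamete class with expected frequency r/2 = 0.207/2 = 0.1035.
Expected number = 0.1035 × 500 = 51.75 ≈ 52.

52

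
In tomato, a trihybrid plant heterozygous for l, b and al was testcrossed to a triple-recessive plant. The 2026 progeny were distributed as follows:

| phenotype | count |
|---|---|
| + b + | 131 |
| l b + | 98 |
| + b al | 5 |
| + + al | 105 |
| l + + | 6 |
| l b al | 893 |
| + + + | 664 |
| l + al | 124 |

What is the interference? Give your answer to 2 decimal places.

0.61

The two most frequent reciprocal classes, l b al and + + +, are the parental types, so the F1 was l b al / + + +.
The two rarest classes, + b al and l + +, are the double crossovers. Comparing them with the parentals, only the l allele has switched, so l is the middle locus and the order is b – l – al.
b–l: (255 + 11)/2026 = 0.1313; l–al: (203 + 11)/2026 = 0.1056.
Expected DCO frequency = 0.1313 × 0.1056 ≈ 0.01387; observed = 11/2026 ≈ 0.00543.
Coefficient of coincidence = 0.00543/0.01387 ≈ 0.39; interference = 1 − 0.39 = 0.61.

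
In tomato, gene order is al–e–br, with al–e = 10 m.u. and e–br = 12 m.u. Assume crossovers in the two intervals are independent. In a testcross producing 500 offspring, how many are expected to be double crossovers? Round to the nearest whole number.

6

Map distances give recombination frequencies of 0.100 and 0.120 for the two intervals.
With no interference, expected double-crossover frequency = 0.100 × 0.120 = 0.01200.
Expected number = 0.01200 × 500 = 6.00 ≈ 6.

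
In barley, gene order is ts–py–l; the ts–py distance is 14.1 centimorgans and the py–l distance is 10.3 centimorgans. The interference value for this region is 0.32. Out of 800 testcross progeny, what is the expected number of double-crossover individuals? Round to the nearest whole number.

Map distances give recombination frequencies of 0.141 and 0.103 for the two intervals.
With interference 0.32 (so coincidence = 0.68), expected double-crossover frequency = 0.141 × 0.103 × 0.68 = 0.00988.
Expected number = 0.00988 × 800 = 7.90 ≈ 8.

8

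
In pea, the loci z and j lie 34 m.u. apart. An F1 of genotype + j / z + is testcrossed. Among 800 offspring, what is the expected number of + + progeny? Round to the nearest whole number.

A map distance of 34 m.u. corresponds to a recombination frequency of 0.340.
The F1 is + j / z +, so + + is a recombinant gamete class with expected frequency r/2 = 0.340/2 = 0.1700.
Expected number = 0.1700 × 800 = 136.00 ≈ 136.

136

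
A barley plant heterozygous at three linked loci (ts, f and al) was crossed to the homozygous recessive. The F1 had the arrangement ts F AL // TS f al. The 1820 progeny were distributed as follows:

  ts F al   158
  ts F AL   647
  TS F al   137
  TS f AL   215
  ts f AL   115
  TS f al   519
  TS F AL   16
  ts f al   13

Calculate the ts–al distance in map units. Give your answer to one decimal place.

22.1 map units

The two rarest classes, TS F AL and ts f al, are the double crossovers. Comparing them with the parentals, only the ts allele has switched, so ts is the middle locus and the order is f – ts – al.
Crossovers in the ts–al interval produce the single-crossover classes ts F al and TS f AL (158 + 215 = 373) plus the double crossovers (29).
RF(ts–al) = (373 + 29) / 1820 = 402/1820 = 0.2209 → 22.1 map units.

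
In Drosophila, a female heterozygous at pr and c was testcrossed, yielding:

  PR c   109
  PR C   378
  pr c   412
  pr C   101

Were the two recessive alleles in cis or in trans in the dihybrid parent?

cis

The two most frequent classes are PR C (378) and pr c (412); these are the parental (non-recombinant) types.
So the F1 carried PR C on one chromosome and pr c on the other — the recessive alleles are on the same chromosome (cis / coupling).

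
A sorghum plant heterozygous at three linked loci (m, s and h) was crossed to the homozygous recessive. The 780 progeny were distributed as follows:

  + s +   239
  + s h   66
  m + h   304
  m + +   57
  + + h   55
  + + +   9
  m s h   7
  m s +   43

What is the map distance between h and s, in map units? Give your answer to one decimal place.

17.8 map units

The two most frequent reciprocal classes, m + h and + s +, are the parental types, so the F1 was m + h / + s +.
The two rarest classes, m s h and + + +, are the double crossovers. Comparing them with the parentals, only the s allele has switched, so s is the middle locus and the order is m – s – h.
Crossovers in the s–h interval produce the single-crossover classes m + + and + s h (57 + 66 = 123) plus the double crossovers (16).
RF(s–h) = (123 + 16) / 780 = 139/780 = 0.1782 → 17.8 map units.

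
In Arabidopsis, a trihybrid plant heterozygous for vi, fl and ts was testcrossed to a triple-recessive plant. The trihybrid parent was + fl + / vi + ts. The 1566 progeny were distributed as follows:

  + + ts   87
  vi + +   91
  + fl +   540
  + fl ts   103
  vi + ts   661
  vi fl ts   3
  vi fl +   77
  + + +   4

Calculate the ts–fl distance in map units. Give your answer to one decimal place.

12.8 map units

The two rarest classes, + + + and vi fl ts, are the double crossovers. Comparing them with the parentals, only the fl allele has switched, so fl is the middle locus and the order is ts – fl – vi.
Crossovers in the ts–fl interval produce the single-crossover classes + fl ts and vi + + (103 + 91 = 194) plus the double crossovers (7).
RF(ts–fl) = (194 + 7) / 1566 = 201/1566 = 0.1284 → 12.8 map units.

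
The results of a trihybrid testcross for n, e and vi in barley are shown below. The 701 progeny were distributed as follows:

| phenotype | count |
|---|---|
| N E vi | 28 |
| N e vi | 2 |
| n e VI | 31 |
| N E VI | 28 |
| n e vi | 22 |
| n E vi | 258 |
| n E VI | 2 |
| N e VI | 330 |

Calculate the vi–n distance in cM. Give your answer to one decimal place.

9.0 cM

The two most frequent reciprocal classes, N e VI and n E vi, are the parental types, so the F1 was N e VI / n E vi.
The two rarest classes, N e vi and n E VI, are the double crossovers. Comparing them with the parentals, only the vi allele has switched, so vi is the middle locus and the order is e – vi – n.
Crossovers in the vi–n interval produce the single-crossover classes n e VI and N E vi (31 + 28 = 59) plus the double crossovers (4).
RF(vi–n) = (59 + 4) / 701 = 63/701 = 0.0899 → 9.0 cM.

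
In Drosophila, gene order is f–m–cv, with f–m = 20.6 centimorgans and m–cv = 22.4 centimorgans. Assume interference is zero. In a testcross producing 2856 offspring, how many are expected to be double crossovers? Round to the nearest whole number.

Map distances give recombination frequencies of 0.206 and 0.224 for the two intervals.
With no interference, expected double-crossover frequency = 0.206 × 0.224 = 0.04614.
Expected number = 0.04614 × 2856 = 131.79 ≈ 132.

132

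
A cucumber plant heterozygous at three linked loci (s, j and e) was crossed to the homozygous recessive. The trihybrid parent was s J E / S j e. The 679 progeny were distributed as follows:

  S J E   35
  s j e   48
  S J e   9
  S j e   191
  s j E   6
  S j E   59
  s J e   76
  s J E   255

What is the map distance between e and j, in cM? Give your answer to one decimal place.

22.1 cM

The two rarest classes, s j E and S J e, are the double crossovers. Comparing them with the parentals, only the j allele has switched, so j is the middle locus and the order is e – j – s.
Crossovers in the e–j interval produce the single-crossover classes s J e and S j E (76 + 59 = 135) plus the double crossovers (15).
RF(e–j) = (135 + 15) / 679 = 150/679 = 0.2209 → 22.1 cM.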